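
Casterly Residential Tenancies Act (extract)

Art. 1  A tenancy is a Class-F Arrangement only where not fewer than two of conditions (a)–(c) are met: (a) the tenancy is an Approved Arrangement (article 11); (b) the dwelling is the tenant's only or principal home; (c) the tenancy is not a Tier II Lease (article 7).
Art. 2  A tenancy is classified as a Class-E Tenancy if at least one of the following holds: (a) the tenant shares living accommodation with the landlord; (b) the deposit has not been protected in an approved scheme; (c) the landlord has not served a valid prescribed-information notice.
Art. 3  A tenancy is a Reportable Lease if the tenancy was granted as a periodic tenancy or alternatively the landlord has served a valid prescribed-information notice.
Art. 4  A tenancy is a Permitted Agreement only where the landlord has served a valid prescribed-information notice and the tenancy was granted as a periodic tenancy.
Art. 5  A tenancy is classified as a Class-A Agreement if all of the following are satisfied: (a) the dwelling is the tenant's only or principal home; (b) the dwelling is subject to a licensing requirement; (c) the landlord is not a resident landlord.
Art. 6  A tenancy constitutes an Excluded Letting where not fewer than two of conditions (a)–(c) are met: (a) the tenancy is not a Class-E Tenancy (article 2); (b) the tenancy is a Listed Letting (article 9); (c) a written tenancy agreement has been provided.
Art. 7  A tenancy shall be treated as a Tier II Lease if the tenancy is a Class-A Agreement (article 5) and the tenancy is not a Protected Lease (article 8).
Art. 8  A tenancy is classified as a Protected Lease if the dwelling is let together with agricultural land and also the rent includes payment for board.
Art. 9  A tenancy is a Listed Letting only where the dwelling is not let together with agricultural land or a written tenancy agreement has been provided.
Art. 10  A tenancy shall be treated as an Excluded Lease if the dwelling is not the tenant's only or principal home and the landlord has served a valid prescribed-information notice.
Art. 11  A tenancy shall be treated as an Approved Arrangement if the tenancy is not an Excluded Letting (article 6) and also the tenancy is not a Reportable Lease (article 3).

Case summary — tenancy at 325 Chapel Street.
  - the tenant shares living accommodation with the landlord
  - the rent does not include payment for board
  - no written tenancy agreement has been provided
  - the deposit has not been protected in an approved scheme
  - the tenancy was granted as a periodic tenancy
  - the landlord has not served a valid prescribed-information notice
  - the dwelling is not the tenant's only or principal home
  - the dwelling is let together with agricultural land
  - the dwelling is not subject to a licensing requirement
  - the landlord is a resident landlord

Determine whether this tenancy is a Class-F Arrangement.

No

Under article 2: the tenant shares living accommodation with the landlord? yes; or the deposit has not been protected in an approved scheme? yes; or the landlord has not served a valid prescribed-information notice? yes. So the tenancy is a Class-E Tenancy.
Under article 9: the dwelling is not let together with agricultural land? no; or a written tenancy agreement has been provided? no. So the tenancy is not a Listed Letting.
Under article 6: not a Class-E Tenancy (article 2)? no; Listed Letting (article 9)? no; a written tenancy agreement has been provided? no — 0 of 3 hold (need ≥2) → not satisfied.
Under article 3: the tenancy was granted as a periodic tenancy? yes; or the landlord has served a valid prescribed-information notice? no. So the tenancy is a Reportable Lease.
Under article 11: not an Excluded Letting (article 6)? yes; and not a Reportable Lease (article 3)? no. So the tenancy is not an Approved Arrangement.
Under article 5: the dwelling is the tenant's only or principal home? no; and the dwelling is subject to a licensing requirement? no; and the landlord is not a resident landlord? no. So the tenancy is not a Class-A Agreement.
Under article 8: the dwelling is let together with agricultural land? yes; and the rent includes payment for board? no. So the tenancy is not a Protected Lease.
Under article 7: Class-A Agreement (article 5)? no; and not a Protected Lease (article 8)? yes. So the tenancy is not a Tier II Lease.
Under article 1: Approved Arrangement (article 11)? no; the dwelling is the tenant's only or principal home? no; not a Tier II Lease (article 7)? yes — 1 of 3 hold (need ≥2) → not satisfied.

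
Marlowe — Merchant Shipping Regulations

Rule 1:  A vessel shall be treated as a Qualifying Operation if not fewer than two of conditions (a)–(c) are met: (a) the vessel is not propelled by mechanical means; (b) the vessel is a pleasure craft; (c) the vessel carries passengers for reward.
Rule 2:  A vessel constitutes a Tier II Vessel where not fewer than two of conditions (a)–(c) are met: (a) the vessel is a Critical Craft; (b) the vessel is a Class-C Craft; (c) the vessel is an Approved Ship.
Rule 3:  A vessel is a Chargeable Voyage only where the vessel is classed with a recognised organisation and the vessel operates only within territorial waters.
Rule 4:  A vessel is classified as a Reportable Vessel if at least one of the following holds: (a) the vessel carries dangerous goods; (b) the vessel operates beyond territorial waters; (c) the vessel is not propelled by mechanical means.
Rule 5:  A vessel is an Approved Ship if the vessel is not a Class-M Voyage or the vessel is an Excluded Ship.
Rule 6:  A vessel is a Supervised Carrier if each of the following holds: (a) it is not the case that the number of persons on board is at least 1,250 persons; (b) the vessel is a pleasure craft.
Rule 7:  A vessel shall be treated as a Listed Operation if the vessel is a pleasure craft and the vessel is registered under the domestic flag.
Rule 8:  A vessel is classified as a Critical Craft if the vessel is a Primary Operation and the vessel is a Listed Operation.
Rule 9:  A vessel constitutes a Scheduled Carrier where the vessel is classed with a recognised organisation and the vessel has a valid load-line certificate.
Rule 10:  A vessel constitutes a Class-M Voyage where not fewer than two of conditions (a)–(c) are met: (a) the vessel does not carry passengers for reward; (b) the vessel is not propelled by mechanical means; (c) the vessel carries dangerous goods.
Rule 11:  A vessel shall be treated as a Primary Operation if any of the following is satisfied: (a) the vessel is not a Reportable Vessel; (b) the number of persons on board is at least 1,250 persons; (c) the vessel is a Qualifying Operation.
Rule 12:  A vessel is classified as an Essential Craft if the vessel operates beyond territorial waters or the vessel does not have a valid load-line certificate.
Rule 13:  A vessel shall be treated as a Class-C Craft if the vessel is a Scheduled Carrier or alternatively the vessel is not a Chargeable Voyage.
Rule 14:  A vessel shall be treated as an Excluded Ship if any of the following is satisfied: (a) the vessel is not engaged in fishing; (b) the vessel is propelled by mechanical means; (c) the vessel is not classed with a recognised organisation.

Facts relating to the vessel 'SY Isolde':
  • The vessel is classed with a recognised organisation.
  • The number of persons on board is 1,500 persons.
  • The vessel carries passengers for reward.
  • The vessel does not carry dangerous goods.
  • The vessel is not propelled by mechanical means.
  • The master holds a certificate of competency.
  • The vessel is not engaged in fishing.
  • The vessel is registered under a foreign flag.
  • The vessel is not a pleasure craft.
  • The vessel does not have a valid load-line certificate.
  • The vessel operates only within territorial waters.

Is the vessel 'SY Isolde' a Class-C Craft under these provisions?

No

Under rule 9: the vessel is classed with a recognised organisation? yes; and the vessel has a valid load-line certificate? no. So the vessel is not a Scheduled Carrier.
Under rule 3: the vessel is classed with a recognised organisation? yes; and the vessel operates only within territorial waters? yes. So the vessel is a Chargeable Voyage.
Under rule 13: Scheduled Carrier (rule 9)? no; or not a Chargeable Voyage (rule 3)? no. So the vessel is not a Class-C Craft.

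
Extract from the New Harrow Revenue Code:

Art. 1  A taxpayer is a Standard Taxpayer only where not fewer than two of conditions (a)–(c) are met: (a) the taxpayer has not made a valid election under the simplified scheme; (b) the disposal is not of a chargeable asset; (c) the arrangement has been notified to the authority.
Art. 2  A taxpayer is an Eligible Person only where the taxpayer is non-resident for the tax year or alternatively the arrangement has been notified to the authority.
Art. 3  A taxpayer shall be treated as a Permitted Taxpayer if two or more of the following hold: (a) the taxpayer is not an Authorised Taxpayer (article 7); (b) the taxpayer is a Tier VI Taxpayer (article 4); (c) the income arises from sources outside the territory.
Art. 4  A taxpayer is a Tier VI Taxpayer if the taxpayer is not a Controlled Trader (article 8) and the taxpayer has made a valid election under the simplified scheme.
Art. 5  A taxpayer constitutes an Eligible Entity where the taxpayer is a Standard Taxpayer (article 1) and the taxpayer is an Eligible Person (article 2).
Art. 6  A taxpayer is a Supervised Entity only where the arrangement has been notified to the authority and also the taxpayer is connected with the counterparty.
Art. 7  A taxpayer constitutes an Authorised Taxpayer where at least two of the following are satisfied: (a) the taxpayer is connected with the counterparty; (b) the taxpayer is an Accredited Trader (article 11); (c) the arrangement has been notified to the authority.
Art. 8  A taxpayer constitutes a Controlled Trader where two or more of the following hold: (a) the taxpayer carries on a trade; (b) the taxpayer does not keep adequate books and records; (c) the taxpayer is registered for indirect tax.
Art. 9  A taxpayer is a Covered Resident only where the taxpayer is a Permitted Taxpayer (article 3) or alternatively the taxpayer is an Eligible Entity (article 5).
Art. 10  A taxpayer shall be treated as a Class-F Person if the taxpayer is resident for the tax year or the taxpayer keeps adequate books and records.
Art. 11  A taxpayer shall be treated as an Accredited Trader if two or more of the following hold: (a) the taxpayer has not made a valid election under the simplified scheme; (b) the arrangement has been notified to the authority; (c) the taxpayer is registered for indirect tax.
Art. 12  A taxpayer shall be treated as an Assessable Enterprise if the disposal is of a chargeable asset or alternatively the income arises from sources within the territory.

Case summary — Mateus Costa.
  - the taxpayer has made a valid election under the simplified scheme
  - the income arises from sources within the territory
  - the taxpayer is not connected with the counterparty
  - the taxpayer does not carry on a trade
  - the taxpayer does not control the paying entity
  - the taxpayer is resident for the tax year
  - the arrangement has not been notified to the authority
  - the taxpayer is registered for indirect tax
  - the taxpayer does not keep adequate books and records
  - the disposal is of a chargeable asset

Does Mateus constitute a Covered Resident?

No

article 11 — Accredited Trader: the taxpayer has not made a valid election under the simplified scheme? no; the arrangement has been notified to the authority? no; the taxpayer is registered for indirect tax? yes — 1 of 3 hold (need ≥2) → not satisfied.
article 7 — Authorised Taxpayer: the taxpayer is connected with the counterparty? no; Accredited Trader (article 11)? no; the arrangement has been notified to the authority? no — 0 of 3 hold (need ≥2) → not satisfied.
article 8 — Controlled Trader: the taxpayer carries on a trade? no; the taxpayer does not keep adequate books and records? yes; the taxpayer is registered for indirect tax? yes — 2 of 3 hold (need ≥2) → satisfied.
article 4 — Tier VI Taxpayer: [not a Controlled Trader (article 8)? no] AND [the taxpayer has made a valid election under the simplified scheme? yes] → not satisfied.
article 3 — Permitted Taxpayer: not an Authorised Taxpayer (article 7)? yes; Tier VI Taxpayer (article 4)? no; the income arises from sources outside the territory? no — 1 of 3 hold (need ≥2) → not satisfied.
article 1 — Standard Taxpayer: the taxpayer has not made a valid election under the simplified scheme? no; the disposal is not of a chargeable asset? no; the arrangement has been notified to the authority? no — 0 of 3 hold (need ≥2) → not satisfied.
article 2 — Eligible Person: [the taxpayer is non-resident for the tax year? no] OR [the arrangement has been notified to the authority? no] → not satisfied.
article 5 — Eligible Entity: [Standard Taxpayer (article 1)? no] AND [Eligible Person (article 2)? no] → not satisfied.
article 9 — Covered Resident: [Permitted Taxpayer (article 3)? no] OR [Eligible Entity (article 5)? no] → not satisfied.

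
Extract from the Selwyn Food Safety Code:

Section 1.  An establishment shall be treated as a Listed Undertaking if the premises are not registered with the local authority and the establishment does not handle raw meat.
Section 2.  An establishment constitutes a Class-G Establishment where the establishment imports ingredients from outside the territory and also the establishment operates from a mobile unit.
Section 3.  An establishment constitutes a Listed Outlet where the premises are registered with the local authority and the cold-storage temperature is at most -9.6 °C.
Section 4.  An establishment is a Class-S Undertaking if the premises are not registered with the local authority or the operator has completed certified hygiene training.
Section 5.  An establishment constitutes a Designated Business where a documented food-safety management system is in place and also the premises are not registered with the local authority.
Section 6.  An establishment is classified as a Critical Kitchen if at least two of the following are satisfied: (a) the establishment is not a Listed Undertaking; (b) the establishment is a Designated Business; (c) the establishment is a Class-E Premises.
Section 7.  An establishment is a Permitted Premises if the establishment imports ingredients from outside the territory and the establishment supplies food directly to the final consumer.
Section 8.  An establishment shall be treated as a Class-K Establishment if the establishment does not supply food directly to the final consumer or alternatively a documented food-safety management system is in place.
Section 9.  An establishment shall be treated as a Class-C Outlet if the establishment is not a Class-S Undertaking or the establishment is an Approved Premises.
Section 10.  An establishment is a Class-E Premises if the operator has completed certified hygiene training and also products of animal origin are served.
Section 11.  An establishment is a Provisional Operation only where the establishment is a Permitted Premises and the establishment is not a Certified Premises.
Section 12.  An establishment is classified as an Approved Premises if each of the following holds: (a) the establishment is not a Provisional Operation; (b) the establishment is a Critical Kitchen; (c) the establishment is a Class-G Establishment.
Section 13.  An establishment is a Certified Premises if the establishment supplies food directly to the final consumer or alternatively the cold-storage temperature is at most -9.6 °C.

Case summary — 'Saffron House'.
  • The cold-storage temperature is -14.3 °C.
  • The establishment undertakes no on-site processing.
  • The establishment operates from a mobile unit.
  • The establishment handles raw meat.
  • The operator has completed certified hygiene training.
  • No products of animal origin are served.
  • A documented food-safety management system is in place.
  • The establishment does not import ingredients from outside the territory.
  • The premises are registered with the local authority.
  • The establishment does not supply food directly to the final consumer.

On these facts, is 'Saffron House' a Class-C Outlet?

section 4 — Class-S Undertaking: [the premises are not registered with the local authority? no] OR [the operator has completed certified hygiene training? yes] → satisfied.
section 7 — Permitted Premises: [the establishment imports ingredients from outside the territory? no] AND [the establishment supplies food directly to the final consumer? no] → not satisfied.
section 13 — Certified Premises: [the establishment supplies food directly to the final consumer? no] OR [cold-storage temperature: -14.3 °C ≤ -9.6 °C? yes] → satisfied.
section 11 — Provisional Operation: [Permitted Premises (section 7)? no] AND [not a Certified Premises (section 13)? no] → not satisfied.
section 1 — Listed Undertaking: [the premises are not registered with the local authority? no] AND [the establishment does not handle raw meat? no] → not satisfied.
section 5 — Designated Business: [a documented food-safety management system is in place? yes] AND [the premises are not registered with the local authority? no] → not satisfied.
section 10 — Class-E Premises: [the operator has completed certified hygiene training? yes] AND [products of animal origin are served? no] → not satisfied.
section 6 — Critical Kitchen: not a Listed Undertaking (section 1)? yes; Designated Business (section 5)? no; Class-E Premises (section 10)? no — 1 of 3 hold (need ≥2) → not satisfied.
section 2 — Class-G Establishment: [the establishment imports ingredients from outside the territory? no] AND [the establishment operates from a mobile unit? yes] → not satisfied.
section 12 — Approved Premises: [not a Provisional Operation (section 11)? yes] AND [Critical Kitchen (section 6)? no] AND [Class-G Establishment (section 2)? no] → not satisfied.
section 9 — Class-C Outlet: [not a Class-S Undertaking (section 4)? no] OR [Approved Premises (section 12)? no] → not satisfied.

No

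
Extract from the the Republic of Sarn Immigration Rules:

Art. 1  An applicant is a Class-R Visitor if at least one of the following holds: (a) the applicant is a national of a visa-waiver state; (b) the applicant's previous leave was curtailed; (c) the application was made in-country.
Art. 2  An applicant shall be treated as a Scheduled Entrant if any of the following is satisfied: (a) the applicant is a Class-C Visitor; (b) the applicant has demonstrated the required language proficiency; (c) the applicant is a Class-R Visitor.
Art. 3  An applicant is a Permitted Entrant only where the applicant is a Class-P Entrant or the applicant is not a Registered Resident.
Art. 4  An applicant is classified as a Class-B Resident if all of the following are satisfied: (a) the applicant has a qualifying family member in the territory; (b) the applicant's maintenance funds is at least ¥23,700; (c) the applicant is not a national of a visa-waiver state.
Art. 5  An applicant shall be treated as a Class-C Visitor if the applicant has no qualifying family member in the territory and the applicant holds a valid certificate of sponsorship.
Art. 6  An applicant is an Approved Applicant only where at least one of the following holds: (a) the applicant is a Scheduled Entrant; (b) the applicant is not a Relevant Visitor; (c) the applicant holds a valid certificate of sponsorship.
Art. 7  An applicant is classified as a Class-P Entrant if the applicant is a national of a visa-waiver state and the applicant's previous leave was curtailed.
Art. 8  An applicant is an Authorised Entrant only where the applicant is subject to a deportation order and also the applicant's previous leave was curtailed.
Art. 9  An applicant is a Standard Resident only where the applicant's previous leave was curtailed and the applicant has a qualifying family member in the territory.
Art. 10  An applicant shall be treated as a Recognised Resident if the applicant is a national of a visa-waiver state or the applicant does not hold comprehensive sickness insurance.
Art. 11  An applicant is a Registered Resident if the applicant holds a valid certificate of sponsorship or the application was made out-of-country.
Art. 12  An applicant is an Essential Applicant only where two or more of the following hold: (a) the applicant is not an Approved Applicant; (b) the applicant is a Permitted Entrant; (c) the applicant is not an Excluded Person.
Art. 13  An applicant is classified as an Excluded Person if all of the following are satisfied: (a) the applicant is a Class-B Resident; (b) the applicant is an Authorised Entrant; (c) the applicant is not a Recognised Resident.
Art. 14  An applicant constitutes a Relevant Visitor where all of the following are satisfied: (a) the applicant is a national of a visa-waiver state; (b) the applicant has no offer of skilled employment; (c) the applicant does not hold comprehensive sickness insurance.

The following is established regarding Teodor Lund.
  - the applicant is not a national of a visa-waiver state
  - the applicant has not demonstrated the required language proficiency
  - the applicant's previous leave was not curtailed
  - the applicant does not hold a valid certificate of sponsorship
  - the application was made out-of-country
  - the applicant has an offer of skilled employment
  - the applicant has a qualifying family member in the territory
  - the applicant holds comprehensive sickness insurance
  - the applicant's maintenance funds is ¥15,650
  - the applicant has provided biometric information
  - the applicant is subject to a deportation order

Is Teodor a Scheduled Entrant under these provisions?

article 5 — Class-C Visitor: [the applicant has no qualifying family member in the territory? no] AND [the applicant holds a valid certificate of sponsorship? no] → not satisfied.
article 1 — Class-R Visitor: [the applicant is a national of a visa-waiver state? no] OR [the applicant's previous leave was curtailed? no] OR [the application was made in-country? no] → not satisfied.
article 2 — Scheduled Entrant: [Class-C Visitor (article 5)? no] OR [the applicant has demonstrated the required language proficiency? no] OR [Class-R Visitor (article 1)? no] → not satisfied.

No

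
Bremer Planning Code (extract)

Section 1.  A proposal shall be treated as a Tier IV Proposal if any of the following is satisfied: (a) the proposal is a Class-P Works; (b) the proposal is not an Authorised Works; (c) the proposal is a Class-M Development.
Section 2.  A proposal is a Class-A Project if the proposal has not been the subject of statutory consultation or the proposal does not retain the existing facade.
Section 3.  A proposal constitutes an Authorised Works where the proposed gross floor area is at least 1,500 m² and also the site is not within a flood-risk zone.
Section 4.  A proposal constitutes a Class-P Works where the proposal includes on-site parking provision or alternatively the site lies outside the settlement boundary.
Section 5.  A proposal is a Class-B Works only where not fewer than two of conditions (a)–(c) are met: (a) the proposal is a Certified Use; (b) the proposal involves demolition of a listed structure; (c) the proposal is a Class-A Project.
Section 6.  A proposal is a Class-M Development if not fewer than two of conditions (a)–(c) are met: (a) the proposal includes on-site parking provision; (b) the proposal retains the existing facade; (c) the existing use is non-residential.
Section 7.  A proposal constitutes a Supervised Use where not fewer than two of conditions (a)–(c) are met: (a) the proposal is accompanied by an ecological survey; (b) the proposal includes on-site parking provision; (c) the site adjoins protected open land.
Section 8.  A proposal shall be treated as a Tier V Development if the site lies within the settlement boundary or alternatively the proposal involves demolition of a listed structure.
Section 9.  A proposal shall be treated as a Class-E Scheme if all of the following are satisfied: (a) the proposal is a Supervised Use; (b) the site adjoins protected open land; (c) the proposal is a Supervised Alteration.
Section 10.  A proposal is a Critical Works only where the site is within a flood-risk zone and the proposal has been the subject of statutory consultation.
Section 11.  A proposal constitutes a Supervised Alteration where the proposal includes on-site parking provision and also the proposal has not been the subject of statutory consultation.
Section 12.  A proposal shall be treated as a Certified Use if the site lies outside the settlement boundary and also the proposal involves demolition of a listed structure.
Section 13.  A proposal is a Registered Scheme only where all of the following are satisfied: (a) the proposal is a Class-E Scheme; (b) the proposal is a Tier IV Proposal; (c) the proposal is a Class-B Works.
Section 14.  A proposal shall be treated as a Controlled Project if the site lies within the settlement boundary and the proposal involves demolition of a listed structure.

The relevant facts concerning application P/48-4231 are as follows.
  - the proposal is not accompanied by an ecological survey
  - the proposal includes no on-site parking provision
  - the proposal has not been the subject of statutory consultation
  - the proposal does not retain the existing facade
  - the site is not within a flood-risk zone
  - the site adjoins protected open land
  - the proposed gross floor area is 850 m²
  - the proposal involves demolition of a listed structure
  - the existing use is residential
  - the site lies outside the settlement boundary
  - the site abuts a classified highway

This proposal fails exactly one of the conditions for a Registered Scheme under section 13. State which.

Class-E Scheme

section 7 — Supervised Use: the proposal is accompanied by an ecological survey? no; the proposal includes on-site parking provision? no; the site adjoins protected open land? yes — 1 of 3 hold (need ≥2) → not satisfied.
section 11 — Supervised Alteration: [the proposal includes on-site parking provision? no] AND [the proposal has not been the subject of statutory consultation? yes] → not satisfied.
section 9 — Class-E Scheme: [Supervised Use (section 7)? no] AND [the site adjoins protected open land? yes] AND [Supervised Alteration (section 11)? no] → not satisfied.
section 4 — Class-P Works: [the proposal includes on-site parking provision? no] OR [the site lies outside the settlement boundary? yes] → satisfied.
section 3 — Authorised Works: [proposed gross floor area: 850 m² ≥ 1,500 m²? no] AND [the site is not within a flood-risk zone? yes] → not satisfied.
section 6 — Class-M Development: the proposal includes on-site parking provision? no; the proposal retains the existing facade? no; the existing use is non-residential? no — 0 of 3 hold (need ≥2) → not satisfied.
section 1 — Tier IV Proposal: [Class-P Works (section 4)? yes] OR [not an Authorised Works (section 3)? yes] OR [Class-M Development (section 6)? no] → satisfied.
section 12 — Certified Use: [the site lies outside the settlement boundary? yes] AND [the proposal involves demolition of a listed structure? yes] → satisfied.
section 2 — Class-A Project: [the proposal has not been the subject of statutory consultation? yes] OR [the proposal does not retain the existing facade? yes] → satisfied.
section 5 — Class-B Works: Certified Use (section 12)? yes; the proposal involves demolition of a listed structure? yes; Class-A Project (section 2)? yes — 3 of 3 hold (need ≥2) → satisfied.
section 13 — Registered Scheme: [Class-E Scheme (section 9)? no] AND [Tier IV Proposal (section 1)? yes] AND [Class-B Works (section 5)? yes] → not satisfied.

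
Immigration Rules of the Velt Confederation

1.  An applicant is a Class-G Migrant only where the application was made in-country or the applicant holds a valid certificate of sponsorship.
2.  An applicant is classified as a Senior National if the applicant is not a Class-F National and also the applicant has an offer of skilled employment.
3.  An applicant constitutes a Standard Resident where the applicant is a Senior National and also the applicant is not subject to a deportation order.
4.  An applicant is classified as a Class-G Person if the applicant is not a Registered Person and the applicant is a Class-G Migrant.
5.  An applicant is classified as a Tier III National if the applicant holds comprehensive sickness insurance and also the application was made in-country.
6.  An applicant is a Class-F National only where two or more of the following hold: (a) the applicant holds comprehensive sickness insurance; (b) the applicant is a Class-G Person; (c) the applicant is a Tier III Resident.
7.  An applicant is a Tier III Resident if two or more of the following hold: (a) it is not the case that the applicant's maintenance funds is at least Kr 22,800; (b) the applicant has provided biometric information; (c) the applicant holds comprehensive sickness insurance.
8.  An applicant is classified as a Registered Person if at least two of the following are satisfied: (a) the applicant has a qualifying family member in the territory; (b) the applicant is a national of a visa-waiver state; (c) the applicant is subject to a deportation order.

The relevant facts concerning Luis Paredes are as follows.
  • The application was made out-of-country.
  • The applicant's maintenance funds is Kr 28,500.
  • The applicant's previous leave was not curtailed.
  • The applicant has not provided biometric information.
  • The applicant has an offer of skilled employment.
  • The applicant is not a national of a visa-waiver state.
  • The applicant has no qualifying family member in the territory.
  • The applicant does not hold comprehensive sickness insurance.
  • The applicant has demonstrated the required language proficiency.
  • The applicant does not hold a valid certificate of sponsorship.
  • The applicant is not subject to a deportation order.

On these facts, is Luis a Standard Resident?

Yes

Under paragraph 8: the applicant has a qualifying family member in the territory? no; the applicant is a national of a visa-waiver state? no; the applicant is subject to a deportation order? no — 0 of 3 hold (need ≥2) → not satisfied.
Under paragraph 1: the application was made in-country? no; or the applicant holds a valid certificate of sponsorship? no. So the applicant is not a Class-G Migrant.
Under paragraph 4: not a Registered Person (paragraph 8)? yes; and Class-G Migrant (paragraph 1)? no. So the applicant is not a Class-G Person.
Under paragraph 7: applicant's maintenance funds: Kr 28,500 ≥ Kr 22,800? yes, so negated condition no; the applicant has provided biometric information? no; the applicant holds comprehensive sickness insurance? no — 0 of 3 hold (need ≥2) → not satisfied.
Under paragraph 6: the applicant holds comprehensive sickness insurance? no; Class-G Person (paragraph 4)? no; Tier III Resident (paragraph 7)? no — 0 of 3 hold (need ≥2) → not satisfied.
Under paragraph 2: not a Class-F National (paragraph 6)? yes; and the applicant has an offer of skilled employment? yes. So the applicant is a Senior National.
Under paragraph 3: Senior National (paragraph 2)? yes; and the applicant is not subject to a deportation order? yes. So the applicant is a Standard Resident.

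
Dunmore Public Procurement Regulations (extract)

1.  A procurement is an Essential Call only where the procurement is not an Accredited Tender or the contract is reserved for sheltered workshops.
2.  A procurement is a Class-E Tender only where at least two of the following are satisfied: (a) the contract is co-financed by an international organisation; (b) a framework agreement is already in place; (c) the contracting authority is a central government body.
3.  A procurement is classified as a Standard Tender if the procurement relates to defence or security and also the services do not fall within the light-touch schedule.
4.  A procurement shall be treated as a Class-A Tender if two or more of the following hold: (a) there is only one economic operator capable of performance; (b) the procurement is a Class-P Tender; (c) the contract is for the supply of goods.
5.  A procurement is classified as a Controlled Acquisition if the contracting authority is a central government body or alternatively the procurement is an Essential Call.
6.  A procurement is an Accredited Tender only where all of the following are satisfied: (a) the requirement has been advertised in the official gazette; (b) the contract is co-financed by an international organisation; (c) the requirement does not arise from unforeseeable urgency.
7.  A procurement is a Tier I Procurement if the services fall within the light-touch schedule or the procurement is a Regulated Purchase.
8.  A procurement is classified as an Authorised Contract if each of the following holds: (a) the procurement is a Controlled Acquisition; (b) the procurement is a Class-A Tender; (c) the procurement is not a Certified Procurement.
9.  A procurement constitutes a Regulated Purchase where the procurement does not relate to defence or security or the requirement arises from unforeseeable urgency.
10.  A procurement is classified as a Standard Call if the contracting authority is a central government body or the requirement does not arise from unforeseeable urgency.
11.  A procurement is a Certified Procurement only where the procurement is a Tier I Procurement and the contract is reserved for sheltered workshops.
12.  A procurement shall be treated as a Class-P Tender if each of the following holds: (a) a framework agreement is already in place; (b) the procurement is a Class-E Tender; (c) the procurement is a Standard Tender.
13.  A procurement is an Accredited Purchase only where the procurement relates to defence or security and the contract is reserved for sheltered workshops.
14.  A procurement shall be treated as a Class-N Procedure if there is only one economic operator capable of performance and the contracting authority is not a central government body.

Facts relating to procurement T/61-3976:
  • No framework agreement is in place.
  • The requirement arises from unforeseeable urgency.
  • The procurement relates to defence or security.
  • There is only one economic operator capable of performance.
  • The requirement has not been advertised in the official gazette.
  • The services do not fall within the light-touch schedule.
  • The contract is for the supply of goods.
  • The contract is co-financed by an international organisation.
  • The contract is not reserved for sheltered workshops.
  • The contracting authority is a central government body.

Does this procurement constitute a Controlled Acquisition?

Yes

paragraph 6 — Accredited Tender: [the requirement has been advertised in the official gazette? no] AND [the contract is co-financed by an international organisation? yes] AND [the requirement does not arise from unforeseeable urgency? no] → not satisfied.
paragraph 1 — Essential Call: [not an Accredited Tender (paragraph 6)? yes] OR [the contract is reserved for sheltered workshops? no] → satisfied.
paragraph 5 — Controlled Acquisition: [the contracting authority is a central government body? yes] OR [Essential Call (paragraph 1)? yes] → satisfied.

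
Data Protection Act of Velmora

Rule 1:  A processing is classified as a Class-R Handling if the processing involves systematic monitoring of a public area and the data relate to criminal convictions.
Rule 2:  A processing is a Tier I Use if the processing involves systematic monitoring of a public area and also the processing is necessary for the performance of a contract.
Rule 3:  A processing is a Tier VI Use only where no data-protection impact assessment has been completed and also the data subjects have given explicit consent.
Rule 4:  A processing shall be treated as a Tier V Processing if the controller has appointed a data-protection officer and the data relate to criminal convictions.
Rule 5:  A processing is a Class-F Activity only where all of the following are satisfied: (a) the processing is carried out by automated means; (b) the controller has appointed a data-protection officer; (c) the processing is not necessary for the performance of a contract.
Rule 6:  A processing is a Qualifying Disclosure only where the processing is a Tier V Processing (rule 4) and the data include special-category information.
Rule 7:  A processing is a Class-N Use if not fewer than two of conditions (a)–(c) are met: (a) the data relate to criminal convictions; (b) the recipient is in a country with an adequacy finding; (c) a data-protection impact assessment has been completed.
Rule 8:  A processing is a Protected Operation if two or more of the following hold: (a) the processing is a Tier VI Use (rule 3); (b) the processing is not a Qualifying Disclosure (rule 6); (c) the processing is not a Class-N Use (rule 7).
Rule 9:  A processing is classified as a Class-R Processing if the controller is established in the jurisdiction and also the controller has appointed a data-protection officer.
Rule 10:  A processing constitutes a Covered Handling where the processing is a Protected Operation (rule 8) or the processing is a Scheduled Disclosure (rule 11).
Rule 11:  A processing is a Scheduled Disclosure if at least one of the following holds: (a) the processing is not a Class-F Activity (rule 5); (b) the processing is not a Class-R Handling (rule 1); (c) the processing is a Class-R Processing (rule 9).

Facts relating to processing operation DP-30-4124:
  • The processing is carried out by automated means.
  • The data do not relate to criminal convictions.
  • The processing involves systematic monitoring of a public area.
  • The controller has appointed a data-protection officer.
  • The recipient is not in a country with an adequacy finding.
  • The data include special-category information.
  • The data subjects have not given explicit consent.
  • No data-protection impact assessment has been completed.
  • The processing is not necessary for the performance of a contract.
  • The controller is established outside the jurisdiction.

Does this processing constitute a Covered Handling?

Yes

Under rule 3: no data-protection impact assessment has been completed? yes; and the data subjects have given explicit consent? no. So the processing is not a Tier VI Use.
Under rule 4: the controller has appointed a data-protection officer? yes; and the data relate to criminal convictions? no. So the processing is not a Tier V Processing.
Under rule 6: Tier V Processing (rule 4)? no; and the data include special-category information? yes. So the processing is not a Qualifying Disclosure.
Under rule 7: the data relate to criminal convictions? no; the recipient is in a country with an adequacy finding? no; a data-protection impact assessment has been completed? no — 0 of 3 hold (need ≥2) → not satisfied.
Under rule 8: Tier VI Use (rule 3)? no; not a Qualifying Disclosure (rule 6)? yes; not a Class-N Use (rule 7)? yes — 2 of 3 hold (need ≥2) → satisfied.
Under rule 5: the processing is carried out by automated means? yes; and the controller has appointed a data-protection officer? yes; and the processing is not necessary for the performance of a contract? yes. So the processing is a Class-F Activity.
Under rule 1: the processing involves systematic monitoring of a public area? yes; and the data relate to criminal convictions? no. So the processing is not a Class-R Handling.
Under rule 9: the controller is established in the jurisdiction? no; and the controller has appointed a data-protection officer? yes. So the processing is not a Class-R Processing.
Under rule 11: not a Class-F Activity (rule 5)? no; or not a Class-R Handling (rule 1)? yes; or Class-R Processing (rule 9)? no. So the processing is a Scheduled Disclosure.
Under rule 10: Protected Operation (rule 8)? yes; or Scheduled Disclosure (rule 11)? yes. So the processing is a Covered Handling.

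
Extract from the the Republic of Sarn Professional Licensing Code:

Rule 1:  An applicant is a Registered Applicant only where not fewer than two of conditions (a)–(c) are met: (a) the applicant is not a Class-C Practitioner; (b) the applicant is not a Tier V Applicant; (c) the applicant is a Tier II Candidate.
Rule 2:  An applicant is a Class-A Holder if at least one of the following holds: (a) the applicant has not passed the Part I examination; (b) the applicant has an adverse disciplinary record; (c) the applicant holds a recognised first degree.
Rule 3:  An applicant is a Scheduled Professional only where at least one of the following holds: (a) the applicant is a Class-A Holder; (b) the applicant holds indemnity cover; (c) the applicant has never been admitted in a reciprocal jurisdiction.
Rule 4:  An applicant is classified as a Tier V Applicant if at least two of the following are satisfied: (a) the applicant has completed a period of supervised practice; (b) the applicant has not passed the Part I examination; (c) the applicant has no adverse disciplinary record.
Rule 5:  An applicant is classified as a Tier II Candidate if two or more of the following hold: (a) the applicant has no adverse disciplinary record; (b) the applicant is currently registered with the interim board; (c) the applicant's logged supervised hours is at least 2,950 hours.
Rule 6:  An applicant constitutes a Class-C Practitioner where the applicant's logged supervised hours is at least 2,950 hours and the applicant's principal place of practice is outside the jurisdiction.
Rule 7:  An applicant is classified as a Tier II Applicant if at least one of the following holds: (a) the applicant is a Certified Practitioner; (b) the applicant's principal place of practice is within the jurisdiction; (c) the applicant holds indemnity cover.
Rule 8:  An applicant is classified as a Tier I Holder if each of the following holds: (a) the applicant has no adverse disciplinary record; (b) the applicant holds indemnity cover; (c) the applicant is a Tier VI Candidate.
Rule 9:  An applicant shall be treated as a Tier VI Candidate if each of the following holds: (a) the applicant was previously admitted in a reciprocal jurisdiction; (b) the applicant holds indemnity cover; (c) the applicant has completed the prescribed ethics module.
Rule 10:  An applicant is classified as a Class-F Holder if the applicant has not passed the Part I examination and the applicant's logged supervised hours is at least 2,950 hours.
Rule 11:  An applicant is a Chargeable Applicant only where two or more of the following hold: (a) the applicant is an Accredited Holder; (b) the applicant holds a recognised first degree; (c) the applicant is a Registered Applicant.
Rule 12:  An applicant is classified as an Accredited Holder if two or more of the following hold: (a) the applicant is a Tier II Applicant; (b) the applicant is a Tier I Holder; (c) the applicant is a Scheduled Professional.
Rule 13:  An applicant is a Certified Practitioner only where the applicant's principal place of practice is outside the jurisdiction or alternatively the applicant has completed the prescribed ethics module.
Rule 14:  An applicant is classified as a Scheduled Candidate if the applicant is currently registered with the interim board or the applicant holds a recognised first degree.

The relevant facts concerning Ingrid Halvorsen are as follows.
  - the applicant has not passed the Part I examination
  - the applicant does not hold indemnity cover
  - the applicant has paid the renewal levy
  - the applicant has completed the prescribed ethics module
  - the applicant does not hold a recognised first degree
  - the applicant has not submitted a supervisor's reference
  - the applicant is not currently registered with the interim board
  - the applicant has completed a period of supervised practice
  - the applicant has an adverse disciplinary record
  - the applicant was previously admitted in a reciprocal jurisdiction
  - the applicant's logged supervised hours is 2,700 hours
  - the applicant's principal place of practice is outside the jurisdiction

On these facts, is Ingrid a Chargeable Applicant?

No

Under rule 13: the applicant's principal place of practice is outside the jurisdiction? yes; or the applicant has completed the prescribed ethics module? yes. So the applicant is a Certified Practitioner.
Under rule 7: Certified Practitioner (rule 13)? yes; or the applicant's principal place of practice is within the jurisdiction? no; or the applicant holds indemnity cover? no. So the applicant is a Tier II Applicant.
Under rule 9: the applicant was previously admitted in a reciprocal jurisdiction? yes; and the applicant holds indemnity cover? no; and the applicant has completed the prescribed ethics module? yes. So the applicant is not a Tier VI Candidate.
Under rule 8: the applicant has no adverse disciplinary record? no; and the applicant holds indemnity cover? no; and Tier VI Candidate (rule 9)? no. So the applicant is not a Tier I Holder.
Under rule 2: the applicant has not passed the Part I examination? yes; or the applicant has an adverse disciplinary record? yes; or the applicant holds a recognised first degree? no. So the applicant is a Class-A Holder.
Under rule 3: Class-A Holder (rule 2)? yes; or the applicant holds indemnity cover? no; or the applicant has never been admitted in a reciprocal jurisdiction? no. So the applicant is a Scheduled Professional.
Under rule 12: Tier II Applicant (rule 7)? yes; Tier I Holder (rule 8)? no; Scheduled Professional (rule 3)? yes — 2 of 3 hold (need ≥2) → satisfied.
Under rule 6: applicant's logged supervised hours: 2,700 hours ≥ 2,950 hours? no; and the applicant's principal place of practice is outside the jurisdiction? yes. So the applicant is not a Class-C Practitioner.
Under rule 4: the applicant has completed a period of supervised practice? yes; the applicant has not passed the Part I examination? yes; the applicant has no adverse disciplinary record? no — 2 of 3 hold (need ≥2) → satisfied.
Under rule 5: the applicant has no adverse disciplinary record? no; the applicant is currently registered with the interim board? no; applicant's logged supervised hours: 2,700 hours ≥ 2,950 hours? no — 0 of 3 hold (need ≥2) → not satisfied.
Under rule 1: not a Class-C Practitioner (rule 6)? yes; not a Tier V Applicant (rule 4)? no; Tier II Candidate (rule 5)? no — 1 of 3 hold (need ≥2) → not satisfied.
Under rule 11: Accredited Holder (rule 12)? yes; the applicant holds a recognised first degree? no; Registered Applicant (rule 1)? no — 1 of 3 hold (need ≥2) → not satisfied.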